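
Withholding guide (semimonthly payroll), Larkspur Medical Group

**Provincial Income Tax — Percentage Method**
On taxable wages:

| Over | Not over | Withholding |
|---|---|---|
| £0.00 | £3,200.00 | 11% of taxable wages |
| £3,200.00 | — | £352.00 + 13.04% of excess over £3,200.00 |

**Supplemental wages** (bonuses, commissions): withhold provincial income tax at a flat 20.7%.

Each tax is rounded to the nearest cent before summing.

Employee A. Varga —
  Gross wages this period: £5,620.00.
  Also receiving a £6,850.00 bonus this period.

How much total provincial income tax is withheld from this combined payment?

£2,085.52

Provincial Income Tax: taxable = £5,620.00
  £352.00 + 13.04% × (£5,620.00 − £3,200.00) = £352.00 + 13.04% × £2,420.00 = £667.57
Supplemental (20.7% flat on bonus): 20.7% × £6,850.00 = £1,417.95
Total provincial income tax: £667.57 + £1,417.95 = £2,085.52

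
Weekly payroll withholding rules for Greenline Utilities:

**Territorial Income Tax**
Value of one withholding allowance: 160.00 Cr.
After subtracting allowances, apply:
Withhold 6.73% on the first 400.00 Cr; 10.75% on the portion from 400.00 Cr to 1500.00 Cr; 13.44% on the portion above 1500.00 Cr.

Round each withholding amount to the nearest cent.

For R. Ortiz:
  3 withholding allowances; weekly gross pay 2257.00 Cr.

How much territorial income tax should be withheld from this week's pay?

Territorial Income Tax: taxable = 2257.00 Cr − 3×160.00 Cr = 1777.00 Cr
  145.17 Cr + 13.44% × (1777.00 Cr − 1500.00 Cr) = 145.17 Cr + 13.44% × 277.00 Cr = 182.40 Cr

182.40 Cr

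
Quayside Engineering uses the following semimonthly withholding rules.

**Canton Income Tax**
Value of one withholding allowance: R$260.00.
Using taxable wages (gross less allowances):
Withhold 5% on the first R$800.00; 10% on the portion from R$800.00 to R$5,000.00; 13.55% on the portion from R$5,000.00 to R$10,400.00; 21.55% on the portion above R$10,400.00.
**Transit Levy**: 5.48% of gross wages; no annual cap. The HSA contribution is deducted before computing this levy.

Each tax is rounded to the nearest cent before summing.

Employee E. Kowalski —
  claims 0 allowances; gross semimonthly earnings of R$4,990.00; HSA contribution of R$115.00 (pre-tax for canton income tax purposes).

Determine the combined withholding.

R$714.65

Canton Income Tax: taxable = R$4,990.00 − R$115.00 = R$4,875.00
  R$40.00 + 10% × (R$4,875.00 − R$800.00) = R$40.00 + 10% × R$4,075.00 = R$447.50
Transit Levy: 5.48% × R$4,875.00 = R$267.15
Total: R$447.50 + R$267.15 = R$714.65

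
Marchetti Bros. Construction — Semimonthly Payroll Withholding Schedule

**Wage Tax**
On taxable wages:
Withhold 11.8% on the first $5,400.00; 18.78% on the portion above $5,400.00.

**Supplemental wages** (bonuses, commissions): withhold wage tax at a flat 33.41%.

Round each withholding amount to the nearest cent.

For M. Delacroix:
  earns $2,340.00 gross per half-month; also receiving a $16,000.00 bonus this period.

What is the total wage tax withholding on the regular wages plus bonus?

Wage Tax: taxable = $2,340.00
  11.8% × $2,340.00 = $276.12
Supplemental (33.41% flat on bonus): 33.41% × $16,000.00 = $5,345.60
Total wage tax: $276.12 + $5,345.60 = $5,621.72

$5,621.72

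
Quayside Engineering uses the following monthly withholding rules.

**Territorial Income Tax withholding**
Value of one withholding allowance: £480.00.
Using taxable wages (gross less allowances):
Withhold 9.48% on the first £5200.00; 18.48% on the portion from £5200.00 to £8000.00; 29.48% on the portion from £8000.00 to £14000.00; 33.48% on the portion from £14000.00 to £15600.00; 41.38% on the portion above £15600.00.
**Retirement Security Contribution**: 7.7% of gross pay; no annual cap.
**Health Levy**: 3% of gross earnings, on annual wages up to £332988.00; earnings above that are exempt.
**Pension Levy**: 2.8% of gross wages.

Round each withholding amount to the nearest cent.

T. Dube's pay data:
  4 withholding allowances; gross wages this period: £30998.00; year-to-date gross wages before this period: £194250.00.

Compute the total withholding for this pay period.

£13076.81

Territorial Income Tax: taxable = £30998.00 − 4×£480.00 = £29078.00
  £3314.88 + 41.38% × (£29078.00 − £15600.00) = £3314.88 + 41.38% × £13478.00 = £8892.08
Retirement Security Contribution: 7.7% × £30998.00 = £2386.85
Health Levy: 3% × £30998.00 = £929.94
Pension Levy: 2.8% × £30998.00 = £867.94
Total: £8892.08 + £2386.85 + £929.94 + £867.94 = £13076.81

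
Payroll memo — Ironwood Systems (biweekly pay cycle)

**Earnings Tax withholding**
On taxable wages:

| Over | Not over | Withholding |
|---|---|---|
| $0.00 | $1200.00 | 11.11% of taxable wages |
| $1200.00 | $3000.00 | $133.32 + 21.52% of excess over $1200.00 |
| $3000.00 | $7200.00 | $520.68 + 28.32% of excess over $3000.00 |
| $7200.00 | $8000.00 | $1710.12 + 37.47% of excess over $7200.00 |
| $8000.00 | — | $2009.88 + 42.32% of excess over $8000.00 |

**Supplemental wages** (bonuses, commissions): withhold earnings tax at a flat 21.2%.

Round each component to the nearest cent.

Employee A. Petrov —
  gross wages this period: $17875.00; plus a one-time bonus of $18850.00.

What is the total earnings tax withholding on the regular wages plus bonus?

Earnings Tax: taxable = $17875.00
  $2009.88 + 42.32% × ($17875.00 − $8000.00) = $2009.88 + 42.32% × $9875.00 = $6188.98
Supplemental (21.2% flat on bonus): 21.2% × $18850.00 = $3996.20
Total earnings tax: $6188.98 + $3996.20 = $10185.18

$10185.18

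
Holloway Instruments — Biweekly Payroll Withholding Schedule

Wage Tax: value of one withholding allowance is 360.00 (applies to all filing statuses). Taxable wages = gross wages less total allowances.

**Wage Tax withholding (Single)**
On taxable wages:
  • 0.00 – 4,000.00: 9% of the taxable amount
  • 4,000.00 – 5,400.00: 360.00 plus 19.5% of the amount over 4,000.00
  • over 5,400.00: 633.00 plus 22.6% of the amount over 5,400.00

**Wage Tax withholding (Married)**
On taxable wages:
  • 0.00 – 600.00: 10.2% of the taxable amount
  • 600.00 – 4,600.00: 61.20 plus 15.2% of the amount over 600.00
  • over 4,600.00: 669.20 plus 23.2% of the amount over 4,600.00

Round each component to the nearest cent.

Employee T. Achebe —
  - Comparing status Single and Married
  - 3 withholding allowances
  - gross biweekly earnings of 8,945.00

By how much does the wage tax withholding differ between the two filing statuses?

236.59

Wage Tax (Single): taxable = 8,945.00 − 3×360.00 = 7,865.00
  633.00 + 22.6% × (7,865.00 − 5,400.00) = 633.00 + 22.6% × 2,465.00 = 1,190.09
Wage Tax (Married): taxable = 8,945.00 − 3×360.00 = 7,865.00
  669.20 + 23.2% × (7,865.00 − 4,600.00) = 669.20 + 23.2% × 3,265.00 = 1,426.68
Difference: |1,190.09 − 1,426.68| = 236.59 (higher under Married)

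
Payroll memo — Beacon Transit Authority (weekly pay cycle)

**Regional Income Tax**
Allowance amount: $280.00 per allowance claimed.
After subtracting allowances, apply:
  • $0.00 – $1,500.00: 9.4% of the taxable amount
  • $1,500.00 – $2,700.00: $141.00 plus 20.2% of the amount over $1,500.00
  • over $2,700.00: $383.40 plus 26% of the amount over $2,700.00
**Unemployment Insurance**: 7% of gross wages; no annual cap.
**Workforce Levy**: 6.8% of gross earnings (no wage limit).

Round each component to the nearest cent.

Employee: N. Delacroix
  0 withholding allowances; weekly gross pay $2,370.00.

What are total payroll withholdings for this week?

Regional Income Tax: taxable = $2,370.00
  $141.00 + 20.2% × ($2,370.00 − $1,500.00) = $141.00 + 20.2% × $870.00 = $316.74
Unemployment Insurance: 7% × $2,370.00 = $165.90
Workforce Levy: 6.8% × $2,370.00 = $161.16
Total: $316.74 + $165.90 + $161.16 = $643.80

$643.80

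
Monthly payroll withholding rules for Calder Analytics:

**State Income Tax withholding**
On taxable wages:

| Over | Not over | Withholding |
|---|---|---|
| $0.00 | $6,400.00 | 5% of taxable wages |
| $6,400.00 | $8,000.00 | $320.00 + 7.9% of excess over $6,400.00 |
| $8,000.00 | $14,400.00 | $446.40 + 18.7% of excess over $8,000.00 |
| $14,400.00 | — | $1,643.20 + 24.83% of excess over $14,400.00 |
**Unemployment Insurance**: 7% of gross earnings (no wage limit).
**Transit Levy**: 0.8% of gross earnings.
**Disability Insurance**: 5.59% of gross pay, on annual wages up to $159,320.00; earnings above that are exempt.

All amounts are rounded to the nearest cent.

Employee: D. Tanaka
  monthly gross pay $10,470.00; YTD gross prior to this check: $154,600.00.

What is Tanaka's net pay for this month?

State Income Tax: taxable = $10,470.00
  $446.40 + 18.7% × ($10,470.00 − $8,000.00) = $446.40 + 18.7% × $2,470.00 = $908.29
Unemployment Insurance: 7% × $10,470.00 = $732.90
Transit Levy: 0.8% × $10,470.00 = $83.76
Disability Insurance: cap $159,320.00 − YTD $154,600.00 = $4,720.00 subject; 5.59% × $4,720.00 = $263.85
Total withheld: $908.29 + $732.90 + $83.76 + $263.85 = $1,988.80
Net pay: $10,470.00 − $1,988.80 = $8,481.20

$8,481.20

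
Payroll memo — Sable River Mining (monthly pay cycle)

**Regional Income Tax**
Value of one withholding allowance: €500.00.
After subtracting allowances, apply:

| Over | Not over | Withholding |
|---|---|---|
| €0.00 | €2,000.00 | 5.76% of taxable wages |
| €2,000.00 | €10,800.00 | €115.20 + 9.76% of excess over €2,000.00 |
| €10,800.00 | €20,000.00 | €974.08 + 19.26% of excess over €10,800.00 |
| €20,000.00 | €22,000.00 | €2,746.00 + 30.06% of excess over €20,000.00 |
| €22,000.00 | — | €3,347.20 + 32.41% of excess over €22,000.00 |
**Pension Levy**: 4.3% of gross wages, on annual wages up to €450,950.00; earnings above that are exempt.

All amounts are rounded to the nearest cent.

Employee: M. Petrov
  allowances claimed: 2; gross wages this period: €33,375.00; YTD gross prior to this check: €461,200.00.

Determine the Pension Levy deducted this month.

€0.00

Pension Levy: YTD €461,200.00 ≥ cap €450,950.00 → €0.00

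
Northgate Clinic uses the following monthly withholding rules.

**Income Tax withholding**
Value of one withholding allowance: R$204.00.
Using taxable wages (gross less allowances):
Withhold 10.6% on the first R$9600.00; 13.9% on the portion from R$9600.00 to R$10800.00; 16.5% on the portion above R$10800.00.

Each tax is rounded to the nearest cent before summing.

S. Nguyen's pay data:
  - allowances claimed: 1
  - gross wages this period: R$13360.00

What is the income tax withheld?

Income Tax: taxable = R$13360.00 − 1×R$204.00 = R$13156.00
  R$1184.40 + 16.5% × (R$13156.00 − R$10800.00) = R$1184.40 + 16.5% × R$2356.00 = R$1573.14

R$1573.14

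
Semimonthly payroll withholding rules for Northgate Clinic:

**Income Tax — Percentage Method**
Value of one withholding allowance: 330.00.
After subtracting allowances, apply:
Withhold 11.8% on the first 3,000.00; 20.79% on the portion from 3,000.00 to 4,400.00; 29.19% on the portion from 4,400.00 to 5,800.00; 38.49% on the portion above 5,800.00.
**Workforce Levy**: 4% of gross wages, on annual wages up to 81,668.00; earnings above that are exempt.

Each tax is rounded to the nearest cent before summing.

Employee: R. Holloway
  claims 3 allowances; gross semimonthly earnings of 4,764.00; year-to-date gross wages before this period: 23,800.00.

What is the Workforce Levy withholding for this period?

Workforce Levy: 4% × 4,764.00 = 190.56

190.56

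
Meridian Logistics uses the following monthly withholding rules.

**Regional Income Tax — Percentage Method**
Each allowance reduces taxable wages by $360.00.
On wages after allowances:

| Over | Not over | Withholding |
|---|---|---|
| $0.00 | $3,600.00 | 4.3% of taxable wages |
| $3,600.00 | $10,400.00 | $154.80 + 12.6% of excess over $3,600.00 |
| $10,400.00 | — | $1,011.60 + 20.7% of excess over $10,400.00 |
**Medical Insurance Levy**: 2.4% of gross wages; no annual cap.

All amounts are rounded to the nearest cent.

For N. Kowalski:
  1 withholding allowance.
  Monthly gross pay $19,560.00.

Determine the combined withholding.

Regional Income Tax: taxable = $19,560.00 − 1×$360.00 = $19,200.00
  $1,011.60 + 20.7% × ($19,200.00 − $10,400.00) = $1,011.60 + 20.7% × $8,800.00 = $2,833.20
Medical Insurance Levy: 2.4% × $19,560.00 = $469.44
Total: $2,833.20 + $469.44 = $3,302.64

$3,302.64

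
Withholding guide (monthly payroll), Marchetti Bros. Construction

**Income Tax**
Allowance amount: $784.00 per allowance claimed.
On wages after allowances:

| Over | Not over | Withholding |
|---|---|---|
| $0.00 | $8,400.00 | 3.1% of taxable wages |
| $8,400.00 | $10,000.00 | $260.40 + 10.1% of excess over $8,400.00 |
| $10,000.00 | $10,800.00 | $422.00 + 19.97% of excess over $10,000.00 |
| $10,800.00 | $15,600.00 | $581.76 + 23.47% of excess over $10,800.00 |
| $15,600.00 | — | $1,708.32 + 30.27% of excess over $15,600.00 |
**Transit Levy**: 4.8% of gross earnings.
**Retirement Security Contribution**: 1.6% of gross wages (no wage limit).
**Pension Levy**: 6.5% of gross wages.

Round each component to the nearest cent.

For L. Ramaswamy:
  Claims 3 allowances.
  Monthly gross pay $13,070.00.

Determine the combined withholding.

$2,251.41

Income Tax: taxable = $13,070.00 − 3×$784.00 = $10,718.00
  $422.00 + 19.97% × ($10,718.00 − $10,000.00) = $422.00 + 19.97% × $718.00 = $565.38
Transit Levy: 4.8% × $13,070.00 = $627.36
Retirement Security Contribution: 1.6% × $13,070.00 = $209.12
Pension Levy: 6.5% × $13,070.00 = $849.55
Total: $565.38 + $627.36 + $209.12 + $849.55 = $2,251.41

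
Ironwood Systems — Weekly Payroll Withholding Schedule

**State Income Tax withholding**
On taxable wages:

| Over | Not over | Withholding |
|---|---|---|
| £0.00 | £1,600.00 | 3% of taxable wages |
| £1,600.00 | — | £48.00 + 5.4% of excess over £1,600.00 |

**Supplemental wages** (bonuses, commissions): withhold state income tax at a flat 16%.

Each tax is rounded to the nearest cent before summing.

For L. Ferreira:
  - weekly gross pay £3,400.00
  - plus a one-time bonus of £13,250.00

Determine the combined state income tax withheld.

State Income Tax: taxable = £3,400.00
  £48.00 + 5.4% × (£3,400.00 − £1,600.00) = £48.00 + 5.4% × £1,800.00 = £145.20
Supplemental (16% flat on bonus): 16% × £13,250.00 = £2,120.00
Total state income tax: £145.20 + £2,120.00 = £2,265.20

£2,265.20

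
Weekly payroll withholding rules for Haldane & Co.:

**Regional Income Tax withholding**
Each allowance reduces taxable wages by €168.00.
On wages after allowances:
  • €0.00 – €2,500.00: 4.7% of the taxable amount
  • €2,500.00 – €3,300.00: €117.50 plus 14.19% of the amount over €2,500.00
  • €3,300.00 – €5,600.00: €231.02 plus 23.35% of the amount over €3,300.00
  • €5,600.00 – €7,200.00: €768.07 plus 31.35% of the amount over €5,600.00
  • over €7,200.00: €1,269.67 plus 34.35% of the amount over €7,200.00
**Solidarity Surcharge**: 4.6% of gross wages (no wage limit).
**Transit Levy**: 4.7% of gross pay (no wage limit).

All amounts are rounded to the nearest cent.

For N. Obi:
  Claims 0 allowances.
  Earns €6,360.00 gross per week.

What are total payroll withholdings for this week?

€1,597.81

Regional Income Tax: taxable = €6,360.00
  €768.07 + 31.35% × (€6,360.00 − €5,600.00) = €768.07 + 31.35% × €760.00 = €1,006.33
Solidarity Surcharge: 4.6% × €6,360.00 = €292.56
Transit Levy: 4.7% × €6,360.00 = €298.92
Total: €1,006.33 + €292.56 + €298.92 = €1,597.81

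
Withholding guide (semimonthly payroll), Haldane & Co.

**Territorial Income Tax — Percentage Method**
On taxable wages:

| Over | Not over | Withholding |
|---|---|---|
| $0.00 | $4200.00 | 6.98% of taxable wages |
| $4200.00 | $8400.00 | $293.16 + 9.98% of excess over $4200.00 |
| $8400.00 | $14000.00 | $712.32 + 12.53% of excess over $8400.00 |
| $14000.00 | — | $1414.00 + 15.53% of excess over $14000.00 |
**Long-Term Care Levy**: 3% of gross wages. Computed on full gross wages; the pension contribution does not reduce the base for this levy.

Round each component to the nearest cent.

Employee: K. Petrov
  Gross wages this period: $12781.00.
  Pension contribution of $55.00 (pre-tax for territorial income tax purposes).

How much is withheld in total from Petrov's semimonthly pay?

Territorial Income Tax: taxable = $12781.00 − $55.00 = $12726.00
  $712.32 + 12.53% × ($12726.00 − $8400.00) = $712.32 + 12.53% × $4326.00 = $1254.37
Long-Term Care Levy: 3% × $12781.00 = $383.43
Total: $1254.37 + $383.43 = $1637.80

$1637.80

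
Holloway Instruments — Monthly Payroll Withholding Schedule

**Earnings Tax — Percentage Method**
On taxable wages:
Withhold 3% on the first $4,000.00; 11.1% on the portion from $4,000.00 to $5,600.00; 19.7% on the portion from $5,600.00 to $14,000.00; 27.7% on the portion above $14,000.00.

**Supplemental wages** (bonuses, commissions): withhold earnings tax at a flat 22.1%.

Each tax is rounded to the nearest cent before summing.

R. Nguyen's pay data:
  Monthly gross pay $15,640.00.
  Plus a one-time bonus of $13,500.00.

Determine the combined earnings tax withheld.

$5,390.18

Earnings Tax: taxable = $15,640.00
  $1,952.40 + 27.7% × ($15,640.00 − $14,000.00) = $1,952.40 + 27.7% × $1,640.00 = $2,406.68
Supplemental (22.1% flat on bonus): 22.1% × $13,500.00 = $2,983.50
Total earnings tax: $2,406.68 + $2,983.50 = $5,390.18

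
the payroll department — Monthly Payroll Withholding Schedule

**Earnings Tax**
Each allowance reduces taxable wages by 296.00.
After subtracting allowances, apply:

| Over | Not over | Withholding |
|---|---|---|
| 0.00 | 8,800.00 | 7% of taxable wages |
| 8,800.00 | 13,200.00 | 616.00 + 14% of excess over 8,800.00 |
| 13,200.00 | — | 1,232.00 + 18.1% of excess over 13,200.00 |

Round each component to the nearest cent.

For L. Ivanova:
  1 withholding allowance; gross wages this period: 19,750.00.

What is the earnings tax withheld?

2,363.97

Earnings Tax: taxable = 19,750.00 − 1×296.00 = 19,454.00
  1,232.00 + 18.1% × (19,454.00 − 13,200.00) = 1,232.00 + 18.1% × 6,254.00 = 2,363.97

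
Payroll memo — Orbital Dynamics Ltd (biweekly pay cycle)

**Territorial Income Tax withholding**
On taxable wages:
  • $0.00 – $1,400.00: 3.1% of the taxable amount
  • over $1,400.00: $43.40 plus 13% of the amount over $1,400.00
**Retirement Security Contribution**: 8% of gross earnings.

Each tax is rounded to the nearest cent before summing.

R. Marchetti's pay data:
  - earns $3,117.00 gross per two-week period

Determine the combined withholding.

Territorial Income Tax: taxable = $3,117.00
  $43.40 + 13% × ($3,117.00 − $1,400.00) = $43.40 + 13% × $1,717.00 = $266.61
Retirement Security Contribution: 8% × $3,117.00 = $249.36
Total: $266.61 + $249.36 = $515.97

$515.97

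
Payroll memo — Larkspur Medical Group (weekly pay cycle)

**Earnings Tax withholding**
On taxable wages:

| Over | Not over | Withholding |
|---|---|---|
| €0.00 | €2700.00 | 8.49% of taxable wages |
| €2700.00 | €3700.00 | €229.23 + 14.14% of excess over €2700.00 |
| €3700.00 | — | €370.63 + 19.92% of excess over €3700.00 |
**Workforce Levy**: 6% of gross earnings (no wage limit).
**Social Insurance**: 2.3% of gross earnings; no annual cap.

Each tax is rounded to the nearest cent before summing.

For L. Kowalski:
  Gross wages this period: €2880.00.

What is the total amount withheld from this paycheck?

Earnings Tax: taxable = €2880.00
  €229.23 + 14.14% × (€2880.00 − €2700.00) = €229.23 + 14.14% × €180.00 = €254.68
Workforce Levy: 6% × €2880.00 = €172.80
Social Insurance: 2.3% × €2880.00 = €66.24
Total: €254.68 + €172.80 + €66.24 = €493.72

€493.72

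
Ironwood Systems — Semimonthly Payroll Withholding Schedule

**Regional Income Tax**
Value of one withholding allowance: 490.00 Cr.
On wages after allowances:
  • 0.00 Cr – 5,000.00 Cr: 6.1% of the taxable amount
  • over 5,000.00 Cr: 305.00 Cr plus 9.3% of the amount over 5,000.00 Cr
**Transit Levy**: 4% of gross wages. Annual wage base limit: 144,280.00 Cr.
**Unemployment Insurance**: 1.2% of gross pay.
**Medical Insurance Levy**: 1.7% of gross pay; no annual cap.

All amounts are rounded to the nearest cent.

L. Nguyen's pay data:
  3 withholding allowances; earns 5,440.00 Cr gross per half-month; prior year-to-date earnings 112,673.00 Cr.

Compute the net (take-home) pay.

4,822.47 Cr

Regional Income Tax: taxable = 5,440.00 Cr − 3×490.00 Cr = 3,970.00 Cr
  6.1% × 3,970.00 Cr = 242.17 Cr
Transit Levy: 4% × 5,440.00 Cr = 217.60 Cr
Unemployment Insurance: 1.2% × 5,440.00 Cr = 65.28 Cr
Medical Insurance Levy: 1.7% × 5,440.00 Cr = 92.48 Cr
Total withheld: 242.17 Cr + 217.60 Cr + 65.28 Cr + 92.48 Cr = 617.53 Cr
Net pay: 5,440.00 Cr − 617.53 Cr = 4,822.47 Cr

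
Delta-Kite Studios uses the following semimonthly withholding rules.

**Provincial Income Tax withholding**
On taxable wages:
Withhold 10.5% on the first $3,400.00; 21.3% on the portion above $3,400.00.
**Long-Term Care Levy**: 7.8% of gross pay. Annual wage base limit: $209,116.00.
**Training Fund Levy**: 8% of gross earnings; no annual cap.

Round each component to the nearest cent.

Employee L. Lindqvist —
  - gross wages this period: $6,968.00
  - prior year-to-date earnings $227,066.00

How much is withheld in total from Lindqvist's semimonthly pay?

Provincial Income Tax: taxable = $6,968.00
  $357.00 + 21.3% × ($6,968.00 − $3,400.00) = $357.00 + 21.3% × $3,568.00 = $1,116.98
Long-Term Care Levy: YTD $227,066.00 ≥ cap $209,116.00 → $0.00
Training Fund Levy: 8% × $6,968.00 = $557.44
Total: $1,116.98 + $0.00 + $557.44 = $1,674.42

$1,674.42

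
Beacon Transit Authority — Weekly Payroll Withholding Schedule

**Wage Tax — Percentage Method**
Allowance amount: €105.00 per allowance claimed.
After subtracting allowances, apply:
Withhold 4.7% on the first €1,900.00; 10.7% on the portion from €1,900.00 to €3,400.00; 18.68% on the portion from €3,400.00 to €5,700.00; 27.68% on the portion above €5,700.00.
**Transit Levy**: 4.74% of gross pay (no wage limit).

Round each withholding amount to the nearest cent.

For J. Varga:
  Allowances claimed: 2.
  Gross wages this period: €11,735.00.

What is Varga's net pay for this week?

€8,886.96

Wage Tax: taxable = €11,735.00 − 2×€105.00 = €11,525.00
  €679.44 + 27.68% × (€11,525.00 − €5,700.00) = €679.44 + 27.68% × €5,825.00 = €2,291.80
Transit Levy: 4.74% × €11,735.00 = €556.24
Total withheld: €2,291.80 + €556.24 = €2,848.04
Net pay: €11,735.00 − €2,848.04 = €8,886.96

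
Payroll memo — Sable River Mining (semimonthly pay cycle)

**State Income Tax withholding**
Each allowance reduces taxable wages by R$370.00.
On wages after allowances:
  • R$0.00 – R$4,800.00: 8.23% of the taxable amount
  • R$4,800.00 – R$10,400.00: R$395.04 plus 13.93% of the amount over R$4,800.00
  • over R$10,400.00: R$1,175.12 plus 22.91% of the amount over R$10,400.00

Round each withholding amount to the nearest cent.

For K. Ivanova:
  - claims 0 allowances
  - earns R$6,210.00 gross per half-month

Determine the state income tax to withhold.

R$591.45

State Income Tax: taxable = R$6,210.00
  R$395.04 + 13.93% × (R$6,210.00 − R$4,800.00) = R$395.04 + 13.93% × R$1,410.00 = R$591.45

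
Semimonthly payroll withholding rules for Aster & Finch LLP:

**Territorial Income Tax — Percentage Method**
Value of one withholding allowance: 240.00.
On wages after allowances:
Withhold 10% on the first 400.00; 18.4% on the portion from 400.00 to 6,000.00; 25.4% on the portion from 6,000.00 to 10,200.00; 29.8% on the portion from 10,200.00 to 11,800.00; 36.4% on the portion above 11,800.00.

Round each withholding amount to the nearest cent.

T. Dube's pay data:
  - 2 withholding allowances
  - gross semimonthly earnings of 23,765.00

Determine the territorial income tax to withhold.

Territorial Income Tax: taxable = 23,765.00 − 2×240.00 = 23,285.00
  2,614.00 + 36.4% × (23,285.00 − 11,800.00) = 2,614.00 + 36.4% × 11,485.00 = 6,794.54

6,794.54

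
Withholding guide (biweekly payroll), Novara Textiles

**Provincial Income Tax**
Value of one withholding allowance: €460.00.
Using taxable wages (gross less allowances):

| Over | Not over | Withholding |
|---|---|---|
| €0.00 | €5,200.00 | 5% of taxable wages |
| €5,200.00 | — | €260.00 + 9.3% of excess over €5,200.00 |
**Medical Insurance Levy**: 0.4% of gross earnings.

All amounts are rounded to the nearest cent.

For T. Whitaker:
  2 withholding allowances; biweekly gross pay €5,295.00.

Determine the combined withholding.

Provincial Income Tax: taxable = €5,295.00 − 2×€460.00 = €4,375.00
  5% × €4,375.00 = €218.75
Medical Insurance Levy: 0.4% × €5,295.00 = €21.18
Total: €218.75 + €21.18 = €239.93

€239.93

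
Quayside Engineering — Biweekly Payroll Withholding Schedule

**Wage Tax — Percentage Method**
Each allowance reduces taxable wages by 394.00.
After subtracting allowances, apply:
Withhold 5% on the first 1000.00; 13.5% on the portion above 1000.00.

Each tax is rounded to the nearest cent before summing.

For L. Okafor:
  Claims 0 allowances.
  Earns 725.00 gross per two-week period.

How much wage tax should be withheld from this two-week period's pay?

Wage Tax: taxable = 725.00
  5% × 725.00 = 36.25

36.25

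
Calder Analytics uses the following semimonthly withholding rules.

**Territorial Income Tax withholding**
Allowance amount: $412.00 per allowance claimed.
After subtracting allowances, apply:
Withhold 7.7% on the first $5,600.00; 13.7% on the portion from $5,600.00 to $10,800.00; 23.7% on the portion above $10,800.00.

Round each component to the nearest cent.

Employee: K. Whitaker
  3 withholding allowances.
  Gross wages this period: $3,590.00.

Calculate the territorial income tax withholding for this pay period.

$181.26

Territorial Income Tax: taxable = $3,590.00 − 3×$412.00 = $2,354.00
  7.7% × $2,354.00 = $181.26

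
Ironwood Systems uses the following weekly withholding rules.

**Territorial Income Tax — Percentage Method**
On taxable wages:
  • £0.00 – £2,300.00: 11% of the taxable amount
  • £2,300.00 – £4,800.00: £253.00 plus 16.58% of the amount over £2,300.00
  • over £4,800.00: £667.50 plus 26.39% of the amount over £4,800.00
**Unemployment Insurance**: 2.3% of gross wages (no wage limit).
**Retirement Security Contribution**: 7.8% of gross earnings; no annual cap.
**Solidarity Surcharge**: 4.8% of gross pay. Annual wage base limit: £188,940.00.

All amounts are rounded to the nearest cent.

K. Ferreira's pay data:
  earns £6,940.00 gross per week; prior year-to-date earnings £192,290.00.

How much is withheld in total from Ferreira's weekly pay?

£1,933.19

Territorial Income Tax: taxable = £6,940.00
  £667.50 + 26.39% × (£6,940.00 − £4,800.00) = £667.50 + 26.39% × £2,140.00 = £1,232.25
Unemployment Insurance: 2.3% × £6,940.00 = £159.62
Retirement Security Contribution: 7.8% × £6,940.00 = £541.32
Solidarity Surcharge: YTD £192,290.00 ≥ cap £188,940.00 → £0.00
Total: £1,232.25 + £159.62 + £541.32 + £0.00 = £1,933.19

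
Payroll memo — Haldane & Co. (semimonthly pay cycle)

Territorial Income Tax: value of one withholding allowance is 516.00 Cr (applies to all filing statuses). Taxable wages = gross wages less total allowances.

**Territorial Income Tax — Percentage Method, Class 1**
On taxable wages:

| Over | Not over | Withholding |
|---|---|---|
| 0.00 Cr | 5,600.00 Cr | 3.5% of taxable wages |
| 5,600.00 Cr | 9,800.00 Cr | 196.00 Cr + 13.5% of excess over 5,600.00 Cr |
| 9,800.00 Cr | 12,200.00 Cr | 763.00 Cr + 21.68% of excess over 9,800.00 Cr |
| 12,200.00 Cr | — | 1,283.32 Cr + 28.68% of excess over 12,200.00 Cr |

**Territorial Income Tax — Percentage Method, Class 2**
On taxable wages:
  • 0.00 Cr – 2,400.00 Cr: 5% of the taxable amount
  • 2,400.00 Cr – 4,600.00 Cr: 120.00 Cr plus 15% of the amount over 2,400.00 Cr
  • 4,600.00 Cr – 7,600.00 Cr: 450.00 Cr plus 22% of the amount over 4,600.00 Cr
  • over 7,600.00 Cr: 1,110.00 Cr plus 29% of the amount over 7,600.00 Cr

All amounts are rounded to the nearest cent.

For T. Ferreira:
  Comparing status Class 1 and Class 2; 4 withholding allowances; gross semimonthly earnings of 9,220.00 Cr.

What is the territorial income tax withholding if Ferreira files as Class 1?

Territorial Income Tax (Class 1): taxable = 9,220.00 Cr − 4×516.00 Cr = 7,156.00 Cr
  196.00 Cr + 13.5% × (7,156.00 Cr − 5,600.00 Cr) = 196.00 Cr + 13.5% × 1,556.00 Cr = 406.06 Cr

406.06 Cr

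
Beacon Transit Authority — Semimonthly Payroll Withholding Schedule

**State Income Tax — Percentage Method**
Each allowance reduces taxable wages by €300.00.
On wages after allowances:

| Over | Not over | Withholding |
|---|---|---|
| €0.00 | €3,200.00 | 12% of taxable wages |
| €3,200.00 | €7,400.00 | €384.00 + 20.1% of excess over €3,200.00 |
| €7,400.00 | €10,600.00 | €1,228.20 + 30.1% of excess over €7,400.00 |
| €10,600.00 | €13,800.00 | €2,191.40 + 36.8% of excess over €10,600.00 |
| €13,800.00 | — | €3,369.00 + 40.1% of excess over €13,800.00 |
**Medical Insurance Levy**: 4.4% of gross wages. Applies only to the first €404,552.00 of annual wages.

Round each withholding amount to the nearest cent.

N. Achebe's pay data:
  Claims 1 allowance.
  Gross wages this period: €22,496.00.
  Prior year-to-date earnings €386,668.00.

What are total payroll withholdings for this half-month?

€7,522.70

State Income Tax: taxable = €22,496.00 − 1×€300.00 = €22,196.00
  €3,369.00 + 40.1% × (€22,196.00 − €13,800.00) = €3,369.00 + 40.1% × €8,396.00 = €6,735.80
Medical Insurance Levy: cap €404,552.00 − YTD €386,668.00 = €17,884.00 subject; 4.4% × €17,884.00 = €786.90
Total: €6,735.80 + €786.90 = €7,522.70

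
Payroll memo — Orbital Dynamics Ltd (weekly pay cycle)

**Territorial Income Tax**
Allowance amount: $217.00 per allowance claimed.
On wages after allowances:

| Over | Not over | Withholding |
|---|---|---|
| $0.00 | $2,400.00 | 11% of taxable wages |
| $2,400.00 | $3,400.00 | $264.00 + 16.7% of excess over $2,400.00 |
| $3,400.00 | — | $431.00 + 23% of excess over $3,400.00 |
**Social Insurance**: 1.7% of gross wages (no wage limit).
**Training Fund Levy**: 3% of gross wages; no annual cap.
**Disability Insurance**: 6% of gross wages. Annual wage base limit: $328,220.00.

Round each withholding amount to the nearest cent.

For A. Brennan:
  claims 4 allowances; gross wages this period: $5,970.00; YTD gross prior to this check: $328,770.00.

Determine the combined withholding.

$1,103.05

Territorial Income Tax: taxable = $5,970.00 − 4×$217.00 = $5,102.00
  $431.00 + 23% × ($5,102.00 − $3,400.00) = $431.00 + 23% × $1,702.00 = $822.46
Social Insurance: 1.7% × $5,970.00 = $101.49
Training Fund Levy: 3% × $5,970.00 = $179.10
Disability Insurance: YTD $328,770.00 ≥ cap $328,220.00 → $0.00
Total: $822.46 + $101.49 + $179.10 + $0.00 = $1,103.05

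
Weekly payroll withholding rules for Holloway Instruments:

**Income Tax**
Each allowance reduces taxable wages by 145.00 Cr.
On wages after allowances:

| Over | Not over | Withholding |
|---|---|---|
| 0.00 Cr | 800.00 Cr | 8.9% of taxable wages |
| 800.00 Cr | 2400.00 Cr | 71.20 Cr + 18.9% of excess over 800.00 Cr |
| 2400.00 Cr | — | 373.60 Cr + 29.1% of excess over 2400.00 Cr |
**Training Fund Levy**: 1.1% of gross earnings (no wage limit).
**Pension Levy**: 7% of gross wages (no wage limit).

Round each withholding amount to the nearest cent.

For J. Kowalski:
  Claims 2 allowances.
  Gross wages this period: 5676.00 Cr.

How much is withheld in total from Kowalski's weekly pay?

1702.29 Cr

Income Tax: taxable = 5676.00 Cr − 2×145.00 Cr = 5386.00 Cr
  373.60 Cr + 29.1% × (5386.00 Cr − 2400.00 Cr) = 373.60 Cr + 29.1% × 2986.00 Cr = 1242.53 Cr
Training Fund Levy: 1.1% × 5676.00 Cr = 62.44 Cr
Pension Levy: 7% × 5676.00 Cr = 397.32 Cr
Total: 1242.53 Cr + 62.44 Cr + 397.32 Cr = 1702.29 Cr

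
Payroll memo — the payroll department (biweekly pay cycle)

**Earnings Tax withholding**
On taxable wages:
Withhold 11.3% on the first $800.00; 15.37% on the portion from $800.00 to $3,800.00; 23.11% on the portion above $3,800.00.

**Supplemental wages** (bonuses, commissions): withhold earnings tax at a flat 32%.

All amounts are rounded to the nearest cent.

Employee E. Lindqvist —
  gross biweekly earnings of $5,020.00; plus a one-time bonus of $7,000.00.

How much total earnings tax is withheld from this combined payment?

Earnings Tax: taxable = $5,020.00
  $551.50 + 23.11% × ($5,020.00 − $3,800.00) = $551.50 + 23.11% × $1,220.00 = $833.44
Supplemental (32% flat on bonus): 32% × $7,000.00 = $2,240.00
Total earnings tax: $833.44 + $2,240.00 = $3,073.44

$3,073.44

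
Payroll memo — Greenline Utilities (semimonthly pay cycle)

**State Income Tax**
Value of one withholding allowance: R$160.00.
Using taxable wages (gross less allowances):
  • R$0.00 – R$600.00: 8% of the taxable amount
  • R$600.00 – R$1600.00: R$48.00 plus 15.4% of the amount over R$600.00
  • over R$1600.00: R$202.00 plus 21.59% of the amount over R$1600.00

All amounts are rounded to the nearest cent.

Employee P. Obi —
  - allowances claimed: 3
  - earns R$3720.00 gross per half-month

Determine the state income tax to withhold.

State Income Tax: taxable = R$3720.00 − 3×R$160.00 = R$3240.00
  R$202.00 + 21.59% × (R$3240.00 − R$1600.00) = R$202.00 + 21.59% × R$1640.00 = R$556.08

R$556.08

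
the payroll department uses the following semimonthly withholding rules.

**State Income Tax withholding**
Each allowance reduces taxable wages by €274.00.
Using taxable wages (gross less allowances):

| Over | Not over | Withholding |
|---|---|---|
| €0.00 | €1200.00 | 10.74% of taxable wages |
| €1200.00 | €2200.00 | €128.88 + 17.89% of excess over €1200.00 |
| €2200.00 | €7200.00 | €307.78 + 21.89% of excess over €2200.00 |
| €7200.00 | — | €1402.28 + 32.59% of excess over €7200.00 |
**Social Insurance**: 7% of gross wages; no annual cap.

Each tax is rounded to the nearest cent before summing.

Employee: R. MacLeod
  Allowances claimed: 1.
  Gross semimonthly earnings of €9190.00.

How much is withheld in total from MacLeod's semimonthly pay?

€2604.82

State Income Tax: taxable = €9190.00 − 1×€274.00 = €8916.00
  €1402.28 + 32.59% × (€8916.00 − €7200.00) = €1402.28 + 32.59% × €1716.00 = €1961.52
Social Insurance: 7% × €9190.00 = €643.30
Total: €1961.52 + €643.30 = €2604.82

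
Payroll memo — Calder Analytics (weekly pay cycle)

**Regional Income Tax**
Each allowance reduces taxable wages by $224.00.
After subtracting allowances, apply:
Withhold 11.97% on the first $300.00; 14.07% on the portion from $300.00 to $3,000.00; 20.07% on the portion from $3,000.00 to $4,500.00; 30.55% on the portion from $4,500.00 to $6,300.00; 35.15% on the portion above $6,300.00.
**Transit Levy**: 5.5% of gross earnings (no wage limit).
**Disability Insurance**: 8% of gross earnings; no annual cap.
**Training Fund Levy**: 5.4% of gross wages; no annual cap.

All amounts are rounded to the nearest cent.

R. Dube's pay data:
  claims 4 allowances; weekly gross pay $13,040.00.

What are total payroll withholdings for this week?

$5,785.48

Regional Income Tax: taxable = $13,040.00 − 4×$224.00 = $12,144.00
  $1,266.75 + 35.15% × ($12,144.00 − $6,300.00) = $1,266.75 + 35.15% × $5,844.00 = $3,320.92
Transit Levy: 5.5% × $13,040.00 = $717.20
Disability Insurance: 8% × $13,040.00 = $1,043.20
Training Fund Levy: 5.4% × $13,040.00 = $704.16
Total: $3,320.92 + $717.20 + $1,043.20 + $704.16 = $5,785.48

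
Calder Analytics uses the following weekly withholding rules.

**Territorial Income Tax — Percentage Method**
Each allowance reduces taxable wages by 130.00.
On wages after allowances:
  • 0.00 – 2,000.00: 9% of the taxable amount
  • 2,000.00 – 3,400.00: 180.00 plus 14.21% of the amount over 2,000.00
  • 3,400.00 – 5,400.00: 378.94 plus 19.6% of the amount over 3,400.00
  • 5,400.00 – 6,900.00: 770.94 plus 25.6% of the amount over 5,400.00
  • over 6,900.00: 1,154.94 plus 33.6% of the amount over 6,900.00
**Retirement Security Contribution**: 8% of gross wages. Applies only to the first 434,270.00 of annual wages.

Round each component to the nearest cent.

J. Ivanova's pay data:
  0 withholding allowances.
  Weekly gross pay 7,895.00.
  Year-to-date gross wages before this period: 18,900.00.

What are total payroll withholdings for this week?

Territorial Income Tax: taxable = 7,895.00
  1,154.94 + 33.6% × (7,895.00 − 6,900.00) = 1,154.94 + 33.6% × 995.00 = 1,489.26
Retirement Security Contribution: 8% × 7,895.00 = 631.60
Total: 1,489.26 + 631.60 = 2,120.86

2,120.86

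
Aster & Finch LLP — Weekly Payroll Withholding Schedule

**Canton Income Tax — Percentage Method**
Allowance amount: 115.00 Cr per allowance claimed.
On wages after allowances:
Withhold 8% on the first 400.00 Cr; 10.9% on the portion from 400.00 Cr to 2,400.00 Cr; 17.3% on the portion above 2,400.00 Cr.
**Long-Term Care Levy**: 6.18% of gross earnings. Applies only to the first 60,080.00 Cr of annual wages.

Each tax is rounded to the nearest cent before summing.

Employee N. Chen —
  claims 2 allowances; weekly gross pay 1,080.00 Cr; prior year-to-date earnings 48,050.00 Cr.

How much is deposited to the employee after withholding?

932.21 Cr

Canton Income Tax: taxable = 1,080.00 Cr − 2×115.00 Cr = 850.00 Cr
  32.00 Cr + 10.9% × (850.00 Cr − 400.00 Cr) = 32.00 Cr + 10.9% × 450.00 Cr = 81.05 Cr
Long-Term Care Levy: 6.18% × 1,080.00 Cr = 66.74 Cr
Total withheld: 81.05 Cr + 66.74 Cr = 147.79 Cr
Net pay: 1,080.00 Cr − 147.79 Cr = 932.21 Cr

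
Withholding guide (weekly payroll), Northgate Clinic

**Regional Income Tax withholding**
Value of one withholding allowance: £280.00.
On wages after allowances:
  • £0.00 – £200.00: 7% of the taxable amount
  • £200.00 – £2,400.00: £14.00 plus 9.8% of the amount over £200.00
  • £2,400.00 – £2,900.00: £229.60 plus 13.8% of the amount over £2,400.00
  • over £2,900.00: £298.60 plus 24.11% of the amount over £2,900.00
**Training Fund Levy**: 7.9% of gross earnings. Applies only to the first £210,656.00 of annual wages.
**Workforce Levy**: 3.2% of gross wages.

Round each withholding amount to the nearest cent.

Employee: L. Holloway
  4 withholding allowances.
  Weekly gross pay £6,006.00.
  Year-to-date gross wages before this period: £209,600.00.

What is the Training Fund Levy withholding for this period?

Training Fund Levy: cap £210,656.00 − YTD £209,600.00 = £1,056.00 subject; 7.9% × £1,056.00 = £83.42

£83.42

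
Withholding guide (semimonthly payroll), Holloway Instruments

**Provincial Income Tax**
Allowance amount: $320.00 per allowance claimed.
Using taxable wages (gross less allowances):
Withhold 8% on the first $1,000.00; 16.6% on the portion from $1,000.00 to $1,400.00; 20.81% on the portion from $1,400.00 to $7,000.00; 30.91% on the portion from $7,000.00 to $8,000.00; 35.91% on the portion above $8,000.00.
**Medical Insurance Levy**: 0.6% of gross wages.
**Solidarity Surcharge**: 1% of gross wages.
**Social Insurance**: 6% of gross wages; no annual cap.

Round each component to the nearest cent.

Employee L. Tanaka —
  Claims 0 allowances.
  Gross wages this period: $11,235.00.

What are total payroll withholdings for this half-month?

$3,636.41

Provincial Income Tax: taxable = $11,235.00
  $1,620.86 + 35.91% × ($11,235.00 − $8,000.00) = $1,620.86 + 35.91% × $3,235.00 = $2,782.55
Medical Insurance Levy: 0.6% × $11,235.00 = $67.41
Solidarity Surcharge: 1% × $11,235.00 = $112.35
Social Insurance: 6% × $11,235.00 = $674.10
Total: $2,782.55 + $67.41 + $112.35 + $674.10 = $3,636.41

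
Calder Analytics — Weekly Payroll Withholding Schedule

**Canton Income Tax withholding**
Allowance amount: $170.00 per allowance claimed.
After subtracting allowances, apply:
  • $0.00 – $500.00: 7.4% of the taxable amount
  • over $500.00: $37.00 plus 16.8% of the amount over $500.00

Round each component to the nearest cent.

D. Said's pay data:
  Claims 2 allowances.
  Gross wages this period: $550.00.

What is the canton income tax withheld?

$15.54

Canton Income Tax: taxable = $550.00 − 2×$170.00 = $210.00
  7.4% × $210.00 = $15.54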